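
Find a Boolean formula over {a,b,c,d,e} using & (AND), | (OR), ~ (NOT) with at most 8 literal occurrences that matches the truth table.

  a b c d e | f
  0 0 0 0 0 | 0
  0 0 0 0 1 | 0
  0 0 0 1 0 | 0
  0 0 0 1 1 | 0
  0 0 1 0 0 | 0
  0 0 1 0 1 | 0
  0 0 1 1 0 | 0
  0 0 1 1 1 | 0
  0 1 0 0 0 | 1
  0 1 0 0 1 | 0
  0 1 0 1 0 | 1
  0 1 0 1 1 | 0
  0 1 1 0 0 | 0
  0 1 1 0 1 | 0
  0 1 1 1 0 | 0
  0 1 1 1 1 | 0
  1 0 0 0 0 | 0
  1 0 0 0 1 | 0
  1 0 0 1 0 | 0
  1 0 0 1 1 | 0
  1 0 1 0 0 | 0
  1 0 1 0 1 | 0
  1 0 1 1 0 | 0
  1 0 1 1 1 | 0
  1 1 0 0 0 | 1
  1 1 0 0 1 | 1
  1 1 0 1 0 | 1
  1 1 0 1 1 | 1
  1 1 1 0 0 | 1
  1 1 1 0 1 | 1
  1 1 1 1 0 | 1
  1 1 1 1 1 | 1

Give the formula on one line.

  ~c = 11110000111100001111000011110000
  ~a = 11111111111111110000000000000000
  ~e = 10101010101010101010101010101010
  (~e & b) = 00000000101010100000000010101010
  (~a & (~e & b)) = 00000000101010100000000000000000
  (~c & (~a & (~e & b))) = 00000000101000000000000000000000
  (b & a) = 00000000000000000000000011111111
  ((~c & (~a & (~e & b))) | (b & a)) = 00000000101000000000000011111111

((~c & (~a & (~e & b))) | (b & a))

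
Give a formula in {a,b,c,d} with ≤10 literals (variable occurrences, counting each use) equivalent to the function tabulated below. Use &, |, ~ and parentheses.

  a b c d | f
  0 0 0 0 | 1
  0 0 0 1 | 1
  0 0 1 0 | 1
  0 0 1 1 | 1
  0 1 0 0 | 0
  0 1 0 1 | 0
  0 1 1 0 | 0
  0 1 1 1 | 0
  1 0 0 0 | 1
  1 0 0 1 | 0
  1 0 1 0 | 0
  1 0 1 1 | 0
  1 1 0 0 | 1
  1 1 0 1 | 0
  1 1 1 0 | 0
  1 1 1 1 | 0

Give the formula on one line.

((~a & ~b) | ((~d & (a | c)) & (~d & ~c)))

  ~a = 1111111100000000
  ~b = 1111000011110000
  (~a & ~b) = 1111000000000000
  ~d = 1010101010101010
  (a | c) = 0011001111111111
  (~d & (a | c)) = 0010001010101010
  ~c = 1100110011001100
  (~d & ~c) = 1000100010001000
  ((~d & (a | c)) & (~d & ~c)) = 0000000010001000
  ((~a & ~b) | ((~d & (a | c)) & (~d & ~c))) = 1111000010001000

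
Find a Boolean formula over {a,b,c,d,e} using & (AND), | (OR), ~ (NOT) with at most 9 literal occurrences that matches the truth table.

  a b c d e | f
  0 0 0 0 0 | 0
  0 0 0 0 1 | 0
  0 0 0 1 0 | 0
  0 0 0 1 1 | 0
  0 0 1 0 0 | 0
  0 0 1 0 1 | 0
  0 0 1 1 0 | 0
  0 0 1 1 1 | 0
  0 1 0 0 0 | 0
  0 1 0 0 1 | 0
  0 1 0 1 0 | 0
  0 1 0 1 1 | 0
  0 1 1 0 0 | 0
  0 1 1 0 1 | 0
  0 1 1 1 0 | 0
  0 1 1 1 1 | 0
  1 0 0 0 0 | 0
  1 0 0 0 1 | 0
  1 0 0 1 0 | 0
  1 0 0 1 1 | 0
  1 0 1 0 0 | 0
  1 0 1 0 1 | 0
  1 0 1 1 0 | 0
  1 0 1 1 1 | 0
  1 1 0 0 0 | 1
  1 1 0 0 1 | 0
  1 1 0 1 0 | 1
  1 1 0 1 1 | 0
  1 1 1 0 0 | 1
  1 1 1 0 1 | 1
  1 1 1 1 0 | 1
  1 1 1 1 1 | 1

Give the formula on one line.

  ~b = 11111111000000001111111100000000
  (~b | a) = 11111111000000001111111111111111
  (b & (~b | a)) = 00000000000000000000000011111111
  (a | e) = 01010101010101011111111111111111
  ~e = 10101010101010101010101010101010
  (c | ~e) = 10101111101011111010111110101111
  ((a | e) & (c | ~e)) = 00000101000001011010111110101111
  ((b & (~b | a)) & ((a | e) & (c | ~e))) = 00000000000000000000000010101111

((b & (~b | a)) & ((a | e) & (c | ~e)))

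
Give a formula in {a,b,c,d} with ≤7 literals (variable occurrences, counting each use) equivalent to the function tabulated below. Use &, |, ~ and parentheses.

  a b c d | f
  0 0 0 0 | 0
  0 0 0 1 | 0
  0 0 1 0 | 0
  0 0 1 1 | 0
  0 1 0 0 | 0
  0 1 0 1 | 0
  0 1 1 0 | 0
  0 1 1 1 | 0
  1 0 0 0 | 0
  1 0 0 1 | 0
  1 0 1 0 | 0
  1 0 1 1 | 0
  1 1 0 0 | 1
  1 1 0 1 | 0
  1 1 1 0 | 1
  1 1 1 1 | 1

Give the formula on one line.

(((~d & ~c) | c) & (b & a))

  ~d = 1010101010101010
  ~c = 1100110011001100
  (~d & ~c) = 1000100010001000
  ((~d & ~c) | c) = 1011101110111011
  (b & a) = 0000000000001111
  (((~d & ~c) | c) & (b & a)) = 0000000000001011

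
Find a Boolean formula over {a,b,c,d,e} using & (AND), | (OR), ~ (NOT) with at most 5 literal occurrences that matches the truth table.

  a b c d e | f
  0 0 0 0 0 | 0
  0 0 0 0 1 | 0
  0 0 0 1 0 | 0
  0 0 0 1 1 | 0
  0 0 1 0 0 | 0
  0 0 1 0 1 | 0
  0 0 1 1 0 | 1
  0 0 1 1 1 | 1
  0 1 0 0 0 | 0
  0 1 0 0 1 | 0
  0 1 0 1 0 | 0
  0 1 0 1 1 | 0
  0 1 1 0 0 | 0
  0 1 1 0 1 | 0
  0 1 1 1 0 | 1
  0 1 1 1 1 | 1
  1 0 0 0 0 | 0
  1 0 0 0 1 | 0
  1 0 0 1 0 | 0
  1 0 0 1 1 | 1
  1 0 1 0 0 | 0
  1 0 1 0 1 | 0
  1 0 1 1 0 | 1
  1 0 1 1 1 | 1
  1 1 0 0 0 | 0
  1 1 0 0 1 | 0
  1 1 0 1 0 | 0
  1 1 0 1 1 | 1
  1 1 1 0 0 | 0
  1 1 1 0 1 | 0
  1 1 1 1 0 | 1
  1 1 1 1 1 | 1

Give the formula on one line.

  (c | a) = 00001111000011111111111111111111
  (c | e) = 01011111010111110101111101011111
  ((c | a) & (c | e)) = 00001111000011110101111101011111
  (d & ((c | a) & (c | e))) = 00000011000000110001001100010011

(d & ((c | a) & (c | e)))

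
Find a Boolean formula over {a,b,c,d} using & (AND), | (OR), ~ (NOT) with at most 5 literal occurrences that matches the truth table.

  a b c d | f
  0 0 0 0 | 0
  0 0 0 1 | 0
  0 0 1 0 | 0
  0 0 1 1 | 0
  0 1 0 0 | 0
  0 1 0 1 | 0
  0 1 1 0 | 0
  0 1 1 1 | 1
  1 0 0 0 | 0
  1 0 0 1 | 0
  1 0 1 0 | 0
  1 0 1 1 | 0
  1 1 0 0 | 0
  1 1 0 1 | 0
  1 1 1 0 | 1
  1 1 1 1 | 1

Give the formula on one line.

  (d | a) = 0101010111111111
  ((d | a) & b) = 0000010100001111
  (((d | a) & b) & c) = 0000000100000011

(((d | a) & b) & c)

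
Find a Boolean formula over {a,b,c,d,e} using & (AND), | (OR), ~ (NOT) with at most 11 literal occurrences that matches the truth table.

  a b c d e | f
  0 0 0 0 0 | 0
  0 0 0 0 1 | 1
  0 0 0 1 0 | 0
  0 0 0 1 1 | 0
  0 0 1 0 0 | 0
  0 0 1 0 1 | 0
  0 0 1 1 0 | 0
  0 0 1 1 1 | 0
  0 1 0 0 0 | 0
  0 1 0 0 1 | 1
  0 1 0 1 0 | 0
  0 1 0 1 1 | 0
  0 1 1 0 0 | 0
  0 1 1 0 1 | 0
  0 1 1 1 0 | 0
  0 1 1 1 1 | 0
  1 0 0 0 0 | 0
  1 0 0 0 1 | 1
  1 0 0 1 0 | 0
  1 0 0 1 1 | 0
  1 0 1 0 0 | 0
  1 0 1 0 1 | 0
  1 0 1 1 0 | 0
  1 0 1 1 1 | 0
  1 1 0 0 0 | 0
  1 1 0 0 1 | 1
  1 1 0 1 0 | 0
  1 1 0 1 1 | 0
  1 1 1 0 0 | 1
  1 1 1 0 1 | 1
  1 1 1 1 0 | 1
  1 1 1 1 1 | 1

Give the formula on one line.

  (e & c) = 00000101000001010000010100000101
  ~d = 11001100110011001100110011001100
  ((e & c) | ~d) = 11001101110011011100110111001101
  (((e & c) | ~d) | c) = 11001111110011111100111111001111
  (a & b) = 00000000000000000000000011111111
  ((a & b) & c) = 00000000000000000000000000001111
  ~c = 11110000111100001111000011110000
  (~c & e) = 01010000010100000101000001010000
  (((a & b) & c) | (~c & e)) = 01010000010100000101000001011111
  ((((e & c) | ~d) | c) & (((a & b) & c) | (~c & e))) = 01000000010000000100000001001111

((((e & c) | ~d) | c) & (((a & b) & c) | (~c & e)))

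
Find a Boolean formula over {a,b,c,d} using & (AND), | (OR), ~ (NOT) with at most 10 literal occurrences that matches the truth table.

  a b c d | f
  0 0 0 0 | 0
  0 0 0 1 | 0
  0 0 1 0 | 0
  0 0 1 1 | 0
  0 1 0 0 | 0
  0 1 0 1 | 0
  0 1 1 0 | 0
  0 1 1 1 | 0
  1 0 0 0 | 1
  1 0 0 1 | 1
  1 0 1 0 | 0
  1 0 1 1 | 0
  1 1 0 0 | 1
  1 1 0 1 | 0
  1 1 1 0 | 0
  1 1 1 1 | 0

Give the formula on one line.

  (c | a) = 0011001111111111
  ~c = 1100110011001100
  ((c | a) & ~c) = 0000000011001100
  ~b = 1111000011110000
  (d & ~b) = 0101000001010000
  ~d = 1010101010101010
  ((d & ~b) | ~d) = 1111101011111010
  (((d & ~b) | ~d) | c) = 1111101111111011
  (((c | a) & ~c) & (((d & ~b) | ~d) | c)) = 0000000011001000

(((c | a) & ~c) & (((d & ~b) | ~d) | c))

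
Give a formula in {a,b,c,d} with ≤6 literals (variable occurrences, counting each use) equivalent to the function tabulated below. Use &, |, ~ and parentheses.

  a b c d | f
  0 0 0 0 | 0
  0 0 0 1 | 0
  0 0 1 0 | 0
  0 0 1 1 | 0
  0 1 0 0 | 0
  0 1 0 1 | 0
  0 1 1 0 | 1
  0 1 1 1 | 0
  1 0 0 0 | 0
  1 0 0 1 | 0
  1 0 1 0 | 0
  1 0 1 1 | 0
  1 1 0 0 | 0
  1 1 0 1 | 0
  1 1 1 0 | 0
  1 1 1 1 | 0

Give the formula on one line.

  ~a = 1111111100000000
  (~a & c) = 0011001100000000
  ~d = 1010101010101010
  (b & ~d) = 0000101000001010
  ((b & ~d) | a) = 0000101011111111
  ((~a & c) & ((b & ~d) | a)) = 0000001000000000

((~a & c) & ((b & ~d) | a))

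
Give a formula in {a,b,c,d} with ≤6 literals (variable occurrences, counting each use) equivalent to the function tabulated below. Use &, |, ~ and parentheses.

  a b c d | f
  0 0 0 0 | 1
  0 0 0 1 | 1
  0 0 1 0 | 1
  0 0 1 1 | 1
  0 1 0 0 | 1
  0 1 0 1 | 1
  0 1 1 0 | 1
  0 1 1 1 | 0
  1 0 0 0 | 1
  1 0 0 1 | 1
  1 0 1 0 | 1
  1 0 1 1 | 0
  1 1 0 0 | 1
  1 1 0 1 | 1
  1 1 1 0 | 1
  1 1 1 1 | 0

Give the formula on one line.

(~c | ((~a & ~b) | ((~b | c) & ~d)))

  ~c = 1100110011001100
  ~a = 1111111100000000
  ~b = 1111000011110000
  (~a & ~b) = 1111000000000000
  (~b | c) = 1111001111110011
  ~d = 1010101010101010
  ((~b | c) & ~d) = 1010001010100010
  ((~a & ~b) | ((~b | c) & ~d)) = 1111001010100010
  (~c | ((~a & ~b) | ((~b | c) & ~d))) = 1111111011101110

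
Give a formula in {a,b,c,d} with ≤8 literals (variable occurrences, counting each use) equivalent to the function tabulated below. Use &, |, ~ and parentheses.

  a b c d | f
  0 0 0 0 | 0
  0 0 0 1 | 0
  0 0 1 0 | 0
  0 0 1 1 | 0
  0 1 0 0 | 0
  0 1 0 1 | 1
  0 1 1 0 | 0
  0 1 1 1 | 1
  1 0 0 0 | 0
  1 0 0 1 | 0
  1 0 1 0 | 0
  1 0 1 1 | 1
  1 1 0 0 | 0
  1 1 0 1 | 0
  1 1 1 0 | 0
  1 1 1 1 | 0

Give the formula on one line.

  ~b = 1111000011110000
  (~b & d) = 0101000001010000
  ((~b & d) & c) = 0001000000010000
  ~a = 1111111100000000
  (((~b & d) & c) | ~a) = 1111111100010000
  ((((~b & d) & c) | ~a) & d) = 0101010100010000
  (a | b) = 0000111111111111
  (((((~b & d) & c) | ~a) & d) & (a | b)) = 0000010100010000

(((((~b & d) & c) | ~a) & d) & (a | b))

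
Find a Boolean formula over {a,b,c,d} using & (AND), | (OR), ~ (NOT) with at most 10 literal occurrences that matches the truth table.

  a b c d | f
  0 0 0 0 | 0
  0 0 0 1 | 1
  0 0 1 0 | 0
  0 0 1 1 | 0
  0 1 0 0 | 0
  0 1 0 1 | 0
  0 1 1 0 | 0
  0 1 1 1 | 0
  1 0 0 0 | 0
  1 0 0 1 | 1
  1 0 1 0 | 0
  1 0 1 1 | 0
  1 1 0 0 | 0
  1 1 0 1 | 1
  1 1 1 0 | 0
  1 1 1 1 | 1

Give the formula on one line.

  (d & a) = 0000000001010101
  ((d & a) & b) = 0000000000000101
  ~c = 1100110011001100
  (~c | b) = 1100111111001111
  (d & (~c | b)) = 0100010101000101
  ~b = 1111000011110000
  ((d & (~c | b)) & ~b) = 0100000001000000
  (((d & a) & b) | ((d & (~c | b)) & ~b)) = 0100000001000101

(((d & a) & b) | ((d & (~c | b)) & ~b))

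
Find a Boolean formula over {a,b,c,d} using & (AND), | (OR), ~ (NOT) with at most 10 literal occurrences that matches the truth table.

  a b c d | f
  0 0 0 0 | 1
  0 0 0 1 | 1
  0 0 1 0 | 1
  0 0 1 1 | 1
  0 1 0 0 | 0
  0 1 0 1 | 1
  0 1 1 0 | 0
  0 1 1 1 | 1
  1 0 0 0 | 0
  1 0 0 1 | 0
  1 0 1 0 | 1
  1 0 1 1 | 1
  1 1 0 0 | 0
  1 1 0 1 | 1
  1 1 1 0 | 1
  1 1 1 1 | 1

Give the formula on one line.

(((~a | c) | ((b & ~c) & (c | d))) & (~b | (a | d)))

  ~a = 1111111100000000
  (~a | c) = 1111111100110011
  ~c = 1100110011001100
  (b & ~c) = 0000110000001100
  (c | d) = 0111011101110111
  ((b & ~c) & (c | d)) = 0000010000000100
  ((~a | c) | ((b & ~c) & (c | d))) = 1111111100110111
  ~b = 1111000011110000
  (a | d) = 0101010111111111
  (~b | (a | d)) = 1111010111111111
  (((~a | c) | ((b & ~c) & (c | d))) & (~b | (a | d))) = 1111010100110111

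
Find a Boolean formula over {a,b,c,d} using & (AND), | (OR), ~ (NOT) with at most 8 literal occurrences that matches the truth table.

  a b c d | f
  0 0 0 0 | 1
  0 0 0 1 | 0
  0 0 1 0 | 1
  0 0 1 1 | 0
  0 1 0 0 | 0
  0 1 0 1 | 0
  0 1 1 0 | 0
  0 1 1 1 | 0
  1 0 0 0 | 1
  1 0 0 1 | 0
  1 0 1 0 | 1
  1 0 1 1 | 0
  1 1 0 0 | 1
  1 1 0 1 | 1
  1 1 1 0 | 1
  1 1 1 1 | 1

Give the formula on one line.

((~d & ((a | ~b) | d)) | (b & a))

  ~d = 1010101010101010
  ~b = 1111000011110000
  (a | ~b) = 1111000011111111
  ((a | ~b) | d) = 1111010111111111
  (~d & ((a | ~b) | d)) = 1010000010101010
  (b & a) = 0000000000001111
  ((~d & ((a | ~b) | d)) | (b & a)) = 1010000010101111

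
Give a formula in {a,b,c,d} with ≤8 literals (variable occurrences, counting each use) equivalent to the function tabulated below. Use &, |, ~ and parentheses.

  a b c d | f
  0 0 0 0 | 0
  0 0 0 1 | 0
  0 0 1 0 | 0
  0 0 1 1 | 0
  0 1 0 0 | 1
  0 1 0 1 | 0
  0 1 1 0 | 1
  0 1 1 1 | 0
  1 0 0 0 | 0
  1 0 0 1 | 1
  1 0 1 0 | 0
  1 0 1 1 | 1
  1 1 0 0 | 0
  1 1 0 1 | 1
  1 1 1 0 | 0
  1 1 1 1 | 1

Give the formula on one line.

(((~d & b) & (~b | ~a)) | (a & d))

  ~d = 1010101010101010
  (~d & b) = 0000101000001010
  ~b = 1111000011110000
  ~a = 1111111100000000
  (~b | ~a) = 1111111111110000
  ((~d & b) & (~b | ~a)) = 0000101000000000
  (a & d) = 0000000001010101
  (((~d & b) & (~b | ~a)) | (a & d)) = 0000101001010101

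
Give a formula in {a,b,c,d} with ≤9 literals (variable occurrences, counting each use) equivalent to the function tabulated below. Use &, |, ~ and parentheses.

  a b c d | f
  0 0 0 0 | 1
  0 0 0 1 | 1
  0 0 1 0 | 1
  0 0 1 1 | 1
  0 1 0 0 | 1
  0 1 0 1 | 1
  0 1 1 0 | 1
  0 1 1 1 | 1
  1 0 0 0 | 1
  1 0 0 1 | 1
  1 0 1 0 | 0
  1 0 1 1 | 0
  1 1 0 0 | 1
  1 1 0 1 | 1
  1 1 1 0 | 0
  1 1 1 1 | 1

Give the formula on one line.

(((a & ~c) | ~a) | ((d | ~b) & ((c & a) & b)))

  ~c = 1100110011001100
  (a & ~c) = 0000000011001100
  ~a = 1111111100000000
  ((a & ~c) | ~a) = 1111111111001100
  ~b = 1111000011110000
  (d | ~b) = 1111010111110101
  (c & a) = 0000000000110011
  ((c & a) & b) = 0000000000000011
  ((d | ~b) & ((c & a) & b)) = 0000000000000001
  (((a & ~c) | ~a) | ((d | ~b) & ((c & a) & b))) = 1111111111001101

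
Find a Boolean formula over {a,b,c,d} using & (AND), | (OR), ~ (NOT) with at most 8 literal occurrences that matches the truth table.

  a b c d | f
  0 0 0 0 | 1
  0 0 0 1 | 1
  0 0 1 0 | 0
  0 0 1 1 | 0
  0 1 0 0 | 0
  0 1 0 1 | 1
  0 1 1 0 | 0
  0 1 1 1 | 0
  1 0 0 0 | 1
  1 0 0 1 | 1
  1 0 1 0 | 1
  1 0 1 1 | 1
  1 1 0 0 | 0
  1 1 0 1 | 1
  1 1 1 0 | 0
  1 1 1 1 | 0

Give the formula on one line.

((~c | ~b) & ((~c | a) & (~b | d)))

  ~c = 1100110011001100
  ~b = 1111000011110000
  (~c | ~b) = 1111110011111100
  (~c | a) = 1100110011111111
  (~b | d) = 1111010111110101
  ((~c | a) & (~b | d)) = 1100010011110101
  ((~c | ~b) & ((~c | a) & (~b | d))) = 1100010011110100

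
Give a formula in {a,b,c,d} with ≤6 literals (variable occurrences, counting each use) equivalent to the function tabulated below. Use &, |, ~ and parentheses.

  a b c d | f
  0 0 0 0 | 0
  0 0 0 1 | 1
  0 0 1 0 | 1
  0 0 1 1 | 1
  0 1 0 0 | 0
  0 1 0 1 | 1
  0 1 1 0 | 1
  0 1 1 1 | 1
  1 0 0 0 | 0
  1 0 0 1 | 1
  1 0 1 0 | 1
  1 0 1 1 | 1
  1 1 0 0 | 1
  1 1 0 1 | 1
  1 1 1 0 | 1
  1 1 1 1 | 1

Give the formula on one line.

  ~b = 1111000011110000
  (~b | a) = 1111000011111111
  ((~b | a) & b) = 0000000000001111
  (((~b | a) & b) | c) = 0011001100111111
  ((((~b | a) & b) | c) | d) = 0111011101111111

((((~b | a) & b) | c) | d)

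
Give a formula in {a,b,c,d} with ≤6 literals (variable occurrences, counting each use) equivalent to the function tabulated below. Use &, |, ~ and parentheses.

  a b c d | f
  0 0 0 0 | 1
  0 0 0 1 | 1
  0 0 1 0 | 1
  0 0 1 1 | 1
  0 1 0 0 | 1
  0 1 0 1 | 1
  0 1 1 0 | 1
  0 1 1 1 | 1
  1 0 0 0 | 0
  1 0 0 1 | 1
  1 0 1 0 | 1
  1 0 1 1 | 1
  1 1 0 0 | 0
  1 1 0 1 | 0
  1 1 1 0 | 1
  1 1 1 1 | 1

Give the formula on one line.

  (d & a) = 0000000001010101
  ~b = 1111000011110000
  ((d & a) & ~b) = 0000000001010000
  (c | ((d & a) & ~b)) = 0011001101110011
  ~a = 1111111100000000
  ((c | ((d & a) & ~b)) | ~a) = 1111111101110011

((c | ((d & a) & ~b)) | ~a)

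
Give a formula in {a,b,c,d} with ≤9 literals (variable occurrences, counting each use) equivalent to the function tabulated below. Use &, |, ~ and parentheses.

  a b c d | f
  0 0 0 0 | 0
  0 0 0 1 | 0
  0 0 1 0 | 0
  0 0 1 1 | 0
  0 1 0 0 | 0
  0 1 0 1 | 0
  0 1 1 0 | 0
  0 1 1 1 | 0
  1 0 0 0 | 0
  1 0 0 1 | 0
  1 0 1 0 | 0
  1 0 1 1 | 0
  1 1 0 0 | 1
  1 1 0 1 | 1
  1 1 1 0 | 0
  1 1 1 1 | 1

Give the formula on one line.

  ~b = 1111000011110000
  ~c = 1100110011001100
  (d | ~c) = 1101110111011101
  (~b | (d | ~c)) = 1111110111111101
  ((~b | (d | ~c)) & a) = 0000000011111101
  ~d = 1010101010101010
  (~d | b) = 1010111110101111
  ((~d | b) & a) = 0000000010101111
  (d | b) = 0101111101011111
  (((~d | b) & a) & (d | b)) = 0000000000001111
  (((~b | (d | ~c)) & a) & (((~d | b) & a) & (d | b))) = 0000000000001101

(((~b | (d | ~c)) & a) & (((~d | b) & a) & (d | b)))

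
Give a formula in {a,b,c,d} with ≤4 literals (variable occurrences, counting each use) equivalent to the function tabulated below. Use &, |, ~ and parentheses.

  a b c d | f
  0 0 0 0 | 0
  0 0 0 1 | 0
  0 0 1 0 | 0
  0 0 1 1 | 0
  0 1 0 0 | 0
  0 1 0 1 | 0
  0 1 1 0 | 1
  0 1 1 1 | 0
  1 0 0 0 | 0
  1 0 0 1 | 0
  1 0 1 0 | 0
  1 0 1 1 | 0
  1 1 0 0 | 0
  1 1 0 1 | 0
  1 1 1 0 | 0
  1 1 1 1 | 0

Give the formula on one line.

  ~d = 1010101010101010
  (b & ~d) = 0000101000001010
  ~a = 1111111100000000
  ((b & ~d) & ~a) = 0000101000000000
  (((b & ~d) & ~a) & c) = 0000001000000000

(((b & ~d) & ~a) & c)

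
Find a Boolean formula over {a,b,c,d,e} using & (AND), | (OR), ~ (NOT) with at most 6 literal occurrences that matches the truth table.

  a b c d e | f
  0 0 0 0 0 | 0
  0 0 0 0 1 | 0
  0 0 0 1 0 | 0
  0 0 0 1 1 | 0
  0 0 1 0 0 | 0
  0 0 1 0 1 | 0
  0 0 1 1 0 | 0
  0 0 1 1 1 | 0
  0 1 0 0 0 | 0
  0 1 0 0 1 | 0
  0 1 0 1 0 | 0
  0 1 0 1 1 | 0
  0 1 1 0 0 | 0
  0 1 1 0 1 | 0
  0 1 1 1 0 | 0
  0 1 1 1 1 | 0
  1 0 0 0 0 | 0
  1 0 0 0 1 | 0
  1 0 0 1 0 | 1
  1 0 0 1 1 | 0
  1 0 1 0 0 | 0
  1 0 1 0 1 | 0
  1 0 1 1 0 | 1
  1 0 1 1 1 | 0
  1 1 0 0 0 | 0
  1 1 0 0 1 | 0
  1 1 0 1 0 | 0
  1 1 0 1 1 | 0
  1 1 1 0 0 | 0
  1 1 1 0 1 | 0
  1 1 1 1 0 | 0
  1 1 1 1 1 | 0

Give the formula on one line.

(((e | a) & ((e | d) & ~e)) & ~b)

  (e | a) = 01010101010101011111111111111111
  (e | d) = 01110111011101110111011101110111
  ~e = 10101010101010101010101010101010
  ((e | d) & ~e) = 00100010001000100010001000100010
  ((e | a) & ((e | d) & ~e)) = 00000000000000000010001000100010
  ~b = 11111111000000001111111100000000
  (((e | a) & ((e | d) & ~e)) & ~b) = 00000000000000000010001000000000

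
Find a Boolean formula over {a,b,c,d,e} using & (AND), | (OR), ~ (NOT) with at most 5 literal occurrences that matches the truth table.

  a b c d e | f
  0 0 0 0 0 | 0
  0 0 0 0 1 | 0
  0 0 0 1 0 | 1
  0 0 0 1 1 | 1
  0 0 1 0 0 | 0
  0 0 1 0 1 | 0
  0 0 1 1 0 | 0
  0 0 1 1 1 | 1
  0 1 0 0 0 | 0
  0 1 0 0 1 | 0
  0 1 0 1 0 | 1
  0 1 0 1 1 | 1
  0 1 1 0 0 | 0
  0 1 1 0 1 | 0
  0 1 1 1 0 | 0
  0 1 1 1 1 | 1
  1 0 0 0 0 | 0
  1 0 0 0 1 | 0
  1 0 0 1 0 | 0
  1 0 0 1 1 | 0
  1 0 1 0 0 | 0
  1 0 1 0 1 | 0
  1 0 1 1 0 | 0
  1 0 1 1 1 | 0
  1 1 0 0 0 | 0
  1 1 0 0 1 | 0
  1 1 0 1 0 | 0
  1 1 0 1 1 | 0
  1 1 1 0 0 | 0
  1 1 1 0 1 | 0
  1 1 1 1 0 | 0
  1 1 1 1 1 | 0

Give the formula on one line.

((e | ~c) & (~a & d))

  ~c = 11110000111100001111000011110000
  (e | ~c) = 11110101111101011111010111110101
  ~a = 11111111111111110000000000000000
  (~a & d) = 00110011001100110000000000000000
  ((e | ~c) & (~a & d)) = 00110001001100010000000000000000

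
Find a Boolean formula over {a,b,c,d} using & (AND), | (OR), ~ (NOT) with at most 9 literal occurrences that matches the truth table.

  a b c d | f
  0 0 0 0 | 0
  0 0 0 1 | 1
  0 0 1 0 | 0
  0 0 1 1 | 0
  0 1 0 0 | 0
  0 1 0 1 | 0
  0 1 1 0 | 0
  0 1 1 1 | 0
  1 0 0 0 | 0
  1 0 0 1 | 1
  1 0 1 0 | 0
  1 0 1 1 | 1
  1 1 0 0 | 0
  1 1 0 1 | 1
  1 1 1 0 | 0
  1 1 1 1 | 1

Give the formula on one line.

  ~d = 1010101010101010
  ~a = 1111111100000000
  (~a & b) = 0000111100000000
  (~d & (~a & b)) = 0000101000000000
  ~b = 1111000011110000
  ~c = 1100110011001100
  (~b & ~c) = 1100000011000000
  ((~b & ~c) | a) = 1100000011111111
  ((~d & (~a & b)) | ((~b & ~c) | a)) = 1100101011111111
  (d & ((~d & (~a & b)) | ((~b & ~c) | a))) = 0100000001010101

(d & ((~d & (~a & b)) | ((~b & ~c) | a)))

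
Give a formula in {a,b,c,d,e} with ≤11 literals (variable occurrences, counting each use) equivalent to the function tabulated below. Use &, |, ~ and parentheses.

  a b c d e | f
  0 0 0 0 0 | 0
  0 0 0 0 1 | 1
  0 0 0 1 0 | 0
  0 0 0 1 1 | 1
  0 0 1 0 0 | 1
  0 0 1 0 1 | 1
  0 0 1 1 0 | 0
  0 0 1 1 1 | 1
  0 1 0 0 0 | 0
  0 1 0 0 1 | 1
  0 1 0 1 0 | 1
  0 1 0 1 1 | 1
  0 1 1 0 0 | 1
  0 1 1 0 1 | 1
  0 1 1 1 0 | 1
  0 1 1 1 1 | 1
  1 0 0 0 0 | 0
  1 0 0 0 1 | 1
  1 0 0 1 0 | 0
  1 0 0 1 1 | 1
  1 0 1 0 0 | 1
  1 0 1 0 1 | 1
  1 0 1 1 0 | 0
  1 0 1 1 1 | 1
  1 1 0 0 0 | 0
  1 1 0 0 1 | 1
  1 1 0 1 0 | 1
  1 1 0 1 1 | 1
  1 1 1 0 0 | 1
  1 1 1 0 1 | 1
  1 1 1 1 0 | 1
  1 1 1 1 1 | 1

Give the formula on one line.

(((e | b) | (c & (b | ~d))) & (e | (d | c)))

  (e | b) = 01010101111111110101010111111111
  ~d = 11001100110011001100110011001100
  (b | ~d) = 11001100111111111100110011111111
  (c & (b | ~d)) = 00001100000011110000110000001111
  ((e | b) | (c & (b | ~d))) = 01011101111111110101110111111111
  (d | c) = 00111111001111110011111100111111
  (e | (d | c)) = 01111111011111110111111101111111
  (((e | b) | (c & (b | ~d))) & (e | (d | c))) = 01011101011111110101110101111111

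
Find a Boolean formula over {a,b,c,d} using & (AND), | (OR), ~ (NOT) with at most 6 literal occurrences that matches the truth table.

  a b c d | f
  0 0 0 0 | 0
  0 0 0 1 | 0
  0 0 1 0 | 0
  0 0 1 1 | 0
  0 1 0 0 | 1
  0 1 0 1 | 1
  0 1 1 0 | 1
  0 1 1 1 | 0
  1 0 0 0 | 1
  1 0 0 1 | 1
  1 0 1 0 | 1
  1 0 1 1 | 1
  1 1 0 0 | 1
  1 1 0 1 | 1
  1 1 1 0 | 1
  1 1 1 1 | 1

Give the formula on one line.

((b & ((~b | ~d) | ~c)) | a)

  ~b = 1111000011110000
  ~d = 1010101010101010
  (~b | ~d) = 1111101011111010
  ~c = 1100110011001100
  ((~b | ~d) | ~c) = 1111111011111110
  (b & ((~b | ~d) | ~c)) = 0000111000001110
  ((b & ((~b | ~d) | ~c)) | a) = 0000111011111111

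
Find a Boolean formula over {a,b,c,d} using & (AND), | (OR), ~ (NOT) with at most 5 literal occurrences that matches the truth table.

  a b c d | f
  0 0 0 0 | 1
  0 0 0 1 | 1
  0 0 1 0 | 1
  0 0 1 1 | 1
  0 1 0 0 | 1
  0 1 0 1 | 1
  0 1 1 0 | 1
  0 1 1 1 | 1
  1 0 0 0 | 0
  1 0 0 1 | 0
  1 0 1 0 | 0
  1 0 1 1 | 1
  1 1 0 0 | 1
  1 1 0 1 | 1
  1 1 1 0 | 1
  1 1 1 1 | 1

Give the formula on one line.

((b | ~a) | ((~b & c) & d))

  ~a = 1111111100000000
  (b | ~a) = 1111111100001111
  ~b = 1111000011110000
  (~b & c) = 0011000000110000
  ((~b & c) & d) = 0001000000010000
  ((b | ~a) | ((~b & c) & d)) = 1111111100011111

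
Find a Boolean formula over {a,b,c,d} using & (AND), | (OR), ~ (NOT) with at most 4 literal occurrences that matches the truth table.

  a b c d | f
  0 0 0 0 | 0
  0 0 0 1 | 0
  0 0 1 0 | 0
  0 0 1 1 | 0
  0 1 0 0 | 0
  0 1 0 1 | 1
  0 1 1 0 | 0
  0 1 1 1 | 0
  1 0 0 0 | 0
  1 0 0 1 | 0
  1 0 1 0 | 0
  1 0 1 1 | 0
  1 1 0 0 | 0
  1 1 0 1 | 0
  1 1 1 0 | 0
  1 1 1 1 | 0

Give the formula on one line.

  ~a = 1111111100000000
  ~c = 1100110011001100
  (d & ~c) = 0100010001000100
  (b & (d & ~c)) = 0000010000000100
  (~a & (b & (d & ~c))) = 0000010000000000

(~a & (b & (d & ~c)))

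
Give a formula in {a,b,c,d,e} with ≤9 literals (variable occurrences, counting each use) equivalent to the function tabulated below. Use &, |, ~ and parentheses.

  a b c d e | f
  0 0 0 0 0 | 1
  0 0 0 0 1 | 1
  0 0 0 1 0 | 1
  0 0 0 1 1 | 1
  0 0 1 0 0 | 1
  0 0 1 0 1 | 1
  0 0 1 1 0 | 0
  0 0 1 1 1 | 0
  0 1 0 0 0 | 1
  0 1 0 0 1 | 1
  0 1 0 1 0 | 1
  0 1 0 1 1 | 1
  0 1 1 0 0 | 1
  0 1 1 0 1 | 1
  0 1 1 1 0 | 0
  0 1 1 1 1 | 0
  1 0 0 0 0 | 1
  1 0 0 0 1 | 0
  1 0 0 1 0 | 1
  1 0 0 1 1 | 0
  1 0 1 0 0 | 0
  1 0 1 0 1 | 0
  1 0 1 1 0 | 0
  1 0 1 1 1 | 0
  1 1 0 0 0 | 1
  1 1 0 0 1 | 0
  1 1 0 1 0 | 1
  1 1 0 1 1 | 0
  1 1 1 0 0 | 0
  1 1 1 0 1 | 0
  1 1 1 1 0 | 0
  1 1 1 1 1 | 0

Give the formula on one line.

(((~e | c) & (~c & a)) | (~a & (~d | ~c)))

  ~e = 10101010101010101010101010101010
  (~e | c) = 10101111101011111010111110101111
  ~c = 11110000111100001111000011110000
  (~c & a) = 00000000000000001111000011110000
  ((~e | c) & (~c & a)) = 00000000000000001010000010100000
  ~a = 11111111111111110000000000000000
  ~d = 11001100110011001100110011001100
  (~d | ~c) = 11111100111111001111110011111100
  (~a & (~d | ~c)) = 11111100111111000000000000000000
  (((~e | c) & (~c & a)) | (~a & (~d | ~c))) = 11111100111111001010000010100000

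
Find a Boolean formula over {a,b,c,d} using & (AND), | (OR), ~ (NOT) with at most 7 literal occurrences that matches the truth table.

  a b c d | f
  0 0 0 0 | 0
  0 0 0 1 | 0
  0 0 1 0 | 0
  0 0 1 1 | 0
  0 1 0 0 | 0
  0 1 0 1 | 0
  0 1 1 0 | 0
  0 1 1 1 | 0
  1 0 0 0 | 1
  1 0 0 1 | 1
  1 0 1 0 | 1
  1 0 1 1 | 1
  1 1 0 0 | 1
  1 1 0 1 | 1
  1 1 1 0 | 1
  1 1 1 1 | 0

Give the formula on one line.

(a & ((~c | (~b | (~a & b))) | ~d))

  ~c = 1100110011001100
  ~b = 1111000011110000
  ~a = 1111111100000000
  (~a & b) = 0000111100000000
  (~b | (~a & b)) = 1111111111110000
  (~c | (~b | (~a & b))) = 1111111111111100
  ~d = 1010101010101010
  ((~c | (~b | (~a & b))) | ~d) = 1111111111111110
  (a & ((~c | (~b | (~a & b))) | ~d)) = 0000000011111110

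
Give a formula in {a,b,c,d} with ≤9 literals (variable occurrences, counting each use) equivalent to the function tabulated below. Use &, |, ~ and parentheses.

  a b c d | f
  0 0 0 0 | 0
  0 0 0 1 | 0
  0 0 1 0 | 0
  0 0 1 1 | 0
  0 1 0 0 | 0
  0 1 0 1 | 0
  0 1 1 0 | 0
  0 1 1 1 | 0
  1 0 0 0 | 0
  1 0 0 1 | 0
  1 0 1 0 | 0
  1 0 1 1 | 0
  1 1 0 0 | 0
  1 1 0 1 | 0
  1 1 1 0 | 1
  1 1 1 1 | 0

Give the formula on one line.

  (b & c) = 0000001100000011
  (a & (b & c)) = 0000000000000011
  ~b = 1111000011110000
  (~b & c) = 0011000000110000
  ((~b & c) & d) = 0001000000010000
  ~d = 1010101010101010
  (~d & a) = 0000000010101010
  (((~b & c) & d) | (~d & a)) = 0001000010111010
  ((a & (b & c)) & (((~b & c) & d) | (~d & a))) = 0000000000000010

((a & (b & c)) & (((~b & c) & d) | (~d & a)))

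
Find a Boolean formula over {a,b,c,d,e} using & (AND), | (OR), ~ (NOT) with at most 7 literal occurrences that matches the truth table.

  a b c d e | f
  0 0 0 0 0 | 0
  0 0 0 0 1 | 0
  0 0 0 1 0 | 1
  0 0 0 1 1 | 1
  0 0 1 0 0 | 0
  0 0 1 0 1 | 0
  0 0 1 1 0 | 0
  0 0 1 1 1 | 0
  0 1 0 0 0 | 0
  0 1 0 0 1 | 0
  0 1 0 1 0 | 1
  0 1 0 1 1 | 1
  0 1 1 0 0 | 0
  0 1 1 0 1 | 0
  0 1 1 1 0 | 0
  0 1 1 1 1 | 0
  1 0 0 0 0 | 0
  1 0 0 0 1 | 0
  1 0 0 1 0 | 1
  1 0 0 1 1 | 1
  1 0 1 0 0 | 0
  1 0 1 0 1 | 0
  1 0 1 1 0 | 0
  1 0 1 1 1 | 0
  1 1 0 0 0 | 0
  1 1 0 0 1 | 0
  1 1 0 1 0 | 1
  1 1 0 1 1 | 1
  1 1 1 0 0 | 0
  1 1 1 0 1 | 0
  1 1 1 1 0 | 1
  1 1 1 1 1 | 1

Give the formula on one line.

  ~d = 11001100110011001100110011001100
  ~c = 11110000111100001111000011110000
  (~d | ~c) = 11111100111111001111110011111100
  ((~d | ~c) | a) = 11111100111111001111111111111111
  (b & ((~d | ~c) | a)) = 00000000111111000000000011111111
  ((b & ((~d | ~c) | a)) | ~c) = 11110000111111001111000011111111
  (d & ((b & ((~d | ~c) | a)) | ~c)) = 00110000001100000011000000110011

(d & ((b & ((~d | ~c) | a)) | ~c))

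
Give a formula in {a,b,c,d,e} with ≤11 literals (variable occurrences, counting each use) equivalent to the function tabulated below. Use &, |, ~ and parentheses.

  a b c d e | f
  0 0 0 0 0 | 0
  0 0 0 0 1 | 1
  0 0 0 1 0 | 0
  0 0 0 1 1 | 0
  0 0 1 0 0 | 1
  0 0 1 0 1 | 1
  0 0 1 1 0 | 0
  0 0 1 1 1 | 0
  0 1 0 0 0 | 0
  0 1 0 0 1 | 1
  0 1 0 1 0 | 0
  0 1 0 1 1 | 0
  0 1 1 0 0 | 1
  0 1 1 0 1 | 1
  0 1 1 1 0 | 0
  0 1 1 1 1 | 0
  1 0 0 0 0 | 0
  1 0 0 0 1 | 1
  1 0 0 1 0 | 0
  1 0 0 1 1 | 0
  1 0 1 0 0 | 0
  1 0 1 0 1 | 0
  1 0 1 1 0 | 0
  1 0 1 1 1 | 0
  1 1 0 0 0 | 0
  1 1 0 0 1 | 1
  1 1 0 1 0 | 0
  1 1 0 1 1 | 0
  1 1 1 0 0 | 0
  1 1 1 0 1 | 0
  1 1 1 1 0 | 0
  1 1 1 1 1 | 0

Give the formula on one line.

(((((c | b) & e) | c) | e) & (~d & (~a | ~c)))

  (c | b) = 00001111111111110000111111111111
  ((c | b) & e) = 00000101010101010000010101010101
  (((c | b) & e) | c) = 00001111010111110000111101011111
  ((((c | b) & e) | c) | e) = 01011111010111110101111101011111
  ~d = 11001100110011001100110011001100
  ~a = 11111111111111110000000000000000
  ~c = 11110000111100001111000011110000
  (~a | ~c) = 11111111111111111111000011110000
  (~d & (~a | ~c)) = 11001100110011001100000011000000
  (((((c | b) & e) | c) | e) & (~d & (~a | ~c))) = 01001100010011000100000001000000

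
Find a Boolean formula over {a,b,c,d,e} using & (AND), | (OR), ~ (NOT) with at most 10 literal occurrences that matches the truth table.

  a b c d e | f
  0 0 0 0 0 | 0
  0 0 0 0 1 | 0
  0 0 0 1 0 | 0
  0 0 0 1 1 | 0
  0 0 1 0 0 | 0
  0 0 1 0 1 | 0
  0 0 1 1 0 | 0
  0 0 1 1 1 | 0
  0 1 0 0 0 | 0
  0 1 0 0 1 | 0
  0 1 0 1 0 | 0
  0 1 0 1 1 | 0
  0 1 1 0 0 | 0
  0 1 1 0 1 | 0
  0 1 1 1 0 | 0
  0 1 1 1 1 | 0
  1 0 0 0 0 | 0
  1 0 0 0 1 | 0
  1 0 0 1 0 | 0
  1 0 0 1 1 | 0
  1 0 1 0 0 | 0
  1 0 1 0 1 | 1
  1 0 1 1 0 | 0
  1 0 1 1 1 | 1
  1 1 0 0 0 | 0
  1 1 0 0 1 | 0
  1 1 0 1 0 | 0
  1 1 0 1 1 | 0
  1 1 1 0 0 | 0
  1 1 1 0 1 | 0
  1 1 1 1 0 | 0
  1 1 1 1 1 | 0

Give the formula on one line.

  ~e = 10101010101010101010101010101010
  (a | ~e) = 10101010101010101111111111111111
  (e & (a | ~e)) = 00000000000000000101010101010101
  ~b = 11111111000000001111111100000000
  ((e & (a | ~e)) & ~b) = 00000000000000000101010100000000
  ~a = 11111111111111110000000000000000
  (~b | ~a) = 11111111111111111111111100000000
  ((~b | ~a) & c) = 00001111000011110000111100000000
  (((e & (a | ~e)) & ~b) & ((~b | ~a) & c)) = 00000000000000000000010100000000

(((e & (a | ~e)) & ~b) & ((~b | ~a) & c))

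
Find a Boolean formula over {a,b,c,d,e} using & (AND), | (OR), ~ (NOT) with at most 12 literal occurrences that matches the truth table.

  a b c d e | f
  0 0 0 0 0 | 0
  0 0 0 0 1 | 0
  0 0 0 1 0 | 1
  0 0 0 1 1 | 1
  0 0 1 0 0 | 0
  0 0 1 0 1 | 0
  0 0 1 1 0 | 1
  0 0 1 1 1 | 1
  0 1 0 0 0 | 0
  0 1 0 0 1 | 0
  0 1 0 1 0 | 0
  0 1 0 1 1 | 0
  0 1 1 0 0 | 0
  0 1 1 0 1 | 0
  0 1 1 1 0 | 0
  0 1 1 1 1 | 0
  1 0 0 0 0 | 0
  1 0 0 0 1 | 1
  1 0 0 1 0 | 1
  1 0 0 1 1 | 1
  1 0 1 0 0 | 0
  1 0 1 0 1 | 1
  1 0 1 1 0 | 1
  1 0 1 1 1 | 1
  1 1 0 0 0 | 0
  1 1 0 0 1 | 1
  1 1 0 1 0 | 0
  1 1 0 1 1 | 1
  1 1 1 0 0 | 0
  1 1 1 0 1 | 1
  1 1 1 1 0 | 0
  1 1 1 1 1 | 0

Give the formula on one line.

((~b & d) | (((~d | ~c) & a) & ((d | (e & a)) & e)))

  ~b = 11111111000000001111111100000000
  (~b & d) = 00110011000000000011001100000000
  ~d = 11001100110011001100110011001100
  ~c = 11110000111100001111000011110000
  (~d | ~c) = 11111100111111001111110011111100
  ((~d | ~c) & a) = 00000000000000001111110011111100
  (e & a) = 00000000000000000101010101010101
  (d | (e & a)) = 00110011001100110111011101110111
  ((d | (e & a)) & e) = 00010001000100010101010101010101
  (((~d | ~c) & a) & ((d | (e & a)) & e)) = 00000000000000000101010001010100
  ((~b & d) | (((~d | ~c) & a) & ((d | (e & a)) & e))) = 00110011000000000111011101010100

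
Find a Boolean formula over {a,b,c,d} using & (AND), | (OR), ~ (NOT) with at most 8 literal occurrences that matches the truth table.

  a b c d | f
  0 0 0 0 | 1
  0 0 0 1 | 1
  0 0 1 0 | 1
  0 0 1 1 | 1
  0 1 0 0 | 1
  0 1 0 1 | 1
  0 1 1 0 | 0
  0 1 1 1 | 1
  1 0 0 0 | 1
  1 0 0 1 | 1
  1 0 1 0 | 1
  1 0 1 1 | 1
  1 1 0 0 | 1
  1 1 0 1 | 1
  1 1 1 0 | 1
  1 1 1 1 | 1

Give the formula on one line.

((~b | ~c) | ((~d & a) | d))

  ~b = 1111000011110000
  ~c = 1100110011001100
  (~b | ~c) = 1111110011111100
  ~d = 1010101010101010
  (~d & a) = 0000000010101010
  ((~d & a) | d) = 0101010111111111
  ((~b | ~c) | ((~d & a) | d)) = 1111110111111111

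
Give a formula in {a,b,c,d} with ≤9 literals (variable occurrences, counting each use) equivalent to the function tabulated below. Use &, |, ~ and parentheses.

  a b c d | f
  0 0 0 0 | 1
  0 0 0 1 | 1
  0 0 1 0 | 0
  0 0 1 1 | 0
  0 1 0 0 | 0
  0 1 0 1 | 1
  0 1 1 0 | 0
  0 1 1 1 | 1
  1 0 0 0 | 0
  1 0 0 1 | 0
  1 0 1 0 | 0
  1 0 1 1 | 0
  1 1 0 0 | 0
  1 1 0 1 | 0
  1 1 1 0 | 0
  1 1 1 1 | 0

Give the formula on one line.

(((~c & (~a | ~d)) | b) & ((~a & d) | (~a & ~b)))

  ~c = 1100110011001100
  ~a = 1111111100000000
  ~d = 1010101010101010
  (~a | ~d) = 1111111110101010
  (~c & (~a | ~d)) = 1100110010001000
  ((~c & (~a | ~d)) | b) = 1100111110001111
  (~a & d) = 0101010100000000
  ~b = 1111000011110000
  (~a & ~b) = 1111000000000000
  ((~a & d) | (~a & ~b)) = 1111010100000000
  (((~c & (~a | ~d)) | b) & ((~a & d) | (~a & ~b))) = 1100010100000000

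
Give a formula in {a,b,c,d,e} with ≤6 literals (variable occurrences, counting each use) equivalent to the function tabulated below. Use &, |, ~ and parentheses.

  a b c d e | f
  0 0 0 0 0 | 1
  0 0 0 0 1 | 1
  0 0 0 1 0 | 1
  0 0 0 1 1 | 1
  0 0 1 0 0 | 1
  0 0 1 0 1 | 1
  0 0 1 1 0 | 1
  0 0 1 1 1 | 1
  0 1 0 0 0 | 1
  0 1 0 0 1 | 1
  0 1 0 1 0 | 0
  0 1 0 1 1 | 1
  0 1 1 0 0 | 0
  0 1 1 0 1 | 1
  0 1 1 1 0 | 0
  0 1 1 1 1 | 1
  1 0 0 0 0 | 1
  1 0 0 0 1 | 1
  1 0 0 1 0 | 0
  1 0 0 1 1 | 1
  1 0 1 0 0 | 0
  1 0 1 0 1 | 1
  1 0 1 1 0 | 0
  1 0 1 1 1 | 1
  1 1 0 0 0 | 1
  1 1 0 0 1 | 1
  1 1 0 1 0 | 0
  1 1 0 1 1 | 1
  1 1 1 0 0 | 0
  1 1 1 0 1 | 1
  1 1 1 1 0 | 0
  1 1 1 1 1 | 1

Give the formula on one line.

(((~b & ~a) | e) | (~d & ~c))

  ~b = 11111111000000001111111100000000
  ~a = 11111111111111110000000000000000
  (~b & ~a) = 11111111000000000000000000000000
  ((~b & ~a) | e) = 11111111010101010101010101010101
  ~d = 11001100110011001100110011001100
  ~c = 11110000111100001111000011110000
  (~d & ~c) = 11000000110000001100000011000000
  (((~b & ~a) | e) | (~d & ~c)) = 11111111110101011101010111010101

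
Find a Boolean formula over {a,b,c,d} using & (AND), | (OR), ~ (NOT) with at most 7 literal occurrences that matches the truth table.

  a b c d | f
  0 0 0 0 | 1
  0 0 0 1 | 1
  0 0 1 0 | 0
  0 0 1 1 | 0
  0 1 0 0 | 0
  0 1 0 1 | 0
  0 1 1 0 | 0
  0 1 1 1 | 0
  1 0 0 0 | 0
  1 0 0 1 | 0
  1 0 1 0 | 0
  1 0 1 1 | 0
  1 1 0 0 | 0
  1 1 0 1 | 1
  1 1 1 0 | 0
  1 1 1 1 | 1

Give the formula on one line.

  ~b = 1111000011110000
  ~c = 1100110011001100
  (~b & ~c) = 1100000011000000
  (a | (~b & ~c)) = 1100000011111111
  (d & b) = 0000010100000101
  ~a = 1111111100000000
  ((d & b) | ~a) = 1111111100000101
  ((a | (~b & ~c)) & ((d & b) | ~a)) = 1100000000000101

((a | (~b & ~c)) & ((d & b) | ~a))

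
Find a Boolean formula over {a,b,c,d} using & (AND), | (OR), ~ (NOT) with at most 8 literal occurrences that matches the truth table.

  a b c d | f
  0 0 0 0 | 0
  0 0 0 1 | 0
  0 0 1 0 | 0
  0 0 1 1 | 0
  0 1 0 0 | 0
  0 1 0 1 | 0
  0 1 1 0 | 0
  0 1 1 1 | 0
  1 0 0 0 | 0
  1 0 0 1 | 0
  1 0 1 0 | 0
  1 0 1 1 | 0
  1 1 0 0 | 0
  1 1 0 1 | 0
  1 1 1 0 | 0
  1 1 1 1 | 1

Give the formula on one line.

  (c | b) = 0011111100111111
  ~d = 1010101010101010
  ~b = 1111000011110000
  (~d & ~b) = 1010000010100000
  ((c | b) & (~d & ~b)) = 0010000000100000
  (a | ((c | b) & (~d & ~b))) = 0010000011111111
  ((a | ((c | b) & (~d & ~b))) & b) = 0000000000001111
  (d & c) = 0001000100010001
  (((a | ((c | b) & (~d & ~b))) & b) & (d & c)) = 0000000000000001

(((a | ((c | b) & (~d & ~b))) & b) & (d & c))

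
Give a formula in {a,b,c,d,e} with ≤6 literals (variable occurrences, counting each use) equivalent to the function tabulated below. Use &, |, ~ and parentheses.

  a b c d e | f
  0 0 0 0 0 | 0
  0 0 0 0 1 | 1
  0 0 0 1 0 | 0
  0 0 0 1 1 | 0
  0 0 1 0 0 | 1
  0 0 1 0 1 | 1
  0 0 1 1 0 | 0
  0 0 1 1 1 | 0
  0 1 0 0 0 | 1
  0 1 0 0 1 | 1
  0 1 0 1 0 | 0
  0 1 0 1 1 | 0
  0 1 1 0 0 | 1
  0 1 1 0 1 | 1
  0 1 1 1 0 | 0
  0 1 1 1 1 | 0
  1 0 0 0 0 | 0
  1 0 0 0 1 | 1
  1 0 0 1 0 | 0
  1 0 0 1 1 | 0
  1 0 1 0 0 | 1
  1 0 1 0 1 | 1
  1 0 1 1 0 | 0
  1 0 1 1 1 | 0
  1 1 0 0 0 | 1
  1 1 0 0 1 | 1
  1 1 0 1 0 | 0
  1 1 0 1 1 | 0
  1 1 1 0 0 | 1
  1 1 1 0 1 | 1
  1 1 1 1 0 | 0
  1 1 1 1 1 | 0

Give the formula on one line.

  ~c = 11110000111100001111000011110000
  ~d = 11001100110011001100110011001100
  (~c | ~d) = 11111100111111001111110011111100
  (c | b) = 00001111111111110000111111111111
  (e | (c | b)) = 01011111111111110101111111111111
  ((~c | ~d) & (e | (c | b))) = 01011100111111000101110011111100
  (((~c | ~d) & (e | (c | b))) & ~d) = 01001100110011000100110011001100

(((~c | ~d) & (e | (c | b))) & ~d)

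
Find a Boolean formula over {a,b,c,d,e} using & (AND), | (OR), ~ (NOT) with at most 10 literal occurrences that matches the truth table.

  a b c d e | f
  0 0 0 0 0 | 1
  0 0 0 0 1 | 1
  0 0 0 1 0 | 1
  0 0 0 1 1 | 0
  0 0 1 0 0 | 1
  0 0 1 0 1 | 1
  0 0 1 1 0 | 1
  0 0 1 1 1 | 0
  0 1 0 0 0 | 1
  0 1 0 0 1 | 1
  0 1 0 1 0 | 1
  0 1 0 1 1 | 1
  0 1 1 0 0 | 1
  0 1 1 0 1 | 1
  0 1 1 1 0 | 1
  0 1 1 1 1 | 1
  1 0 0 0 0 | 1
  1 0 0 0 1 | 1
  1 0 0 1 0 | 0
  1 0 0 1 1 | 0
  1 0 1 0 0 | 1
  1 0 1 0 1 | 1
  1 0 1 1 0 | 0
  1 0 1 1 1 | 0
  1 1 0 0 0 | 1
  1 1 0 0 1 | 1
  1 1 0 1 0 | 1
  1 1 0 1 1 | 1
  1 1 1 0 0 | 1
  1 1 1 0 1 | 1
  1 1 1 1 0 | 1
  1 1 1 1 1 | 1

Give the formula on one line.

((~d | b) | (((b | ~e) & ~a) & (~e & d)))

  ~d = 11001100110011001100110011001100
  (~d | b) = 11001100111111111100110011111111
  ~e = 10101010101010101010101010101010
  (b | ~e) = 10101010111111111010101011111111
  ~a = 11111111111111110000000000000000
  ((b | ~e) & ~a) = 10101010111111110000000000000000
  (~e & d) = 00100010001000100010001000100010
  (((b | ~e) & ~a) & (~e & d)) = 00100010001000100000000000000000
  ((~d | b) | (((b | ~e) & ~a) & (~e & d))) = 11101110111111111100110011111111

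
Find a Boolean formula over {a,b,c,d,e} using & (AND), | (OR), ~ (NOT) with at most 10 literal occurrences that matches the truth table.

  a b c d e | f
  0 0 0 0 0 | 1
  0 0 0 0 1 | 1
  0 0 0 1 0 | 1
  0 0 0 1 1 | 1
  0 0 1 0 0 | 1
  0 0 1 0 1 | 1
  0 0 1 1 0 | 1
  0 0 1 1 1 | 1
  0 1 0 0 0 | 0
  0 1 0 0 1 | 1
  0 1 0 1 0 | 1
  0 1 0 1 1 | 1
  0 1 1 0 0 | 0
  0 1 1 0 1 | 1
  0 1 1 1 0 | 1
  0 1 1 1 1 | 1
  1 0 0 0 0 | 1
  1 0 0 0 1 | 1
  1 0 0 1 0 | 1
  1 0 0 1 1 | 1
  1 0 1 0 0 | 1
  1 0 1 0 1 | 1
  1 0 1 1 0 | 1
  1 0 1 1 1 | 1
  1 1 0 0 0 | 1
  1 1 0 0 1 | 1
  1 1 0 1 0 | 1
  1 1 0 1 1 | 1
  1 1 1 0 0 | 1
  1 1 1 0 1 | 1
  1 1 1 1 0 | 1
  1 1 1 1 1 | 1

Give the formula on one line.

  ~a = 11111111111111110000000000000000
  (~a | b) = 11111111111111110000000011111111
  ((~a | b) & d) = 00110011001100110000000000110011
  ~b = 11111111000000001111111100000000
  ~d = 11001100110011001100110011001100
  (a & ~d) = 00000000000000001100110011001100
  ((a & ~d) | e) = 01010101010101011101110111011101
  (~b | ((a & ~d) | e)) = 11111111010101011111111111011101
  (((~a | b) & d) | (~b | ((a & ~d) | e))) = 11111111011101111111111111111111

(((~a | b) & d) | (~b | ((a & ~d) | e)))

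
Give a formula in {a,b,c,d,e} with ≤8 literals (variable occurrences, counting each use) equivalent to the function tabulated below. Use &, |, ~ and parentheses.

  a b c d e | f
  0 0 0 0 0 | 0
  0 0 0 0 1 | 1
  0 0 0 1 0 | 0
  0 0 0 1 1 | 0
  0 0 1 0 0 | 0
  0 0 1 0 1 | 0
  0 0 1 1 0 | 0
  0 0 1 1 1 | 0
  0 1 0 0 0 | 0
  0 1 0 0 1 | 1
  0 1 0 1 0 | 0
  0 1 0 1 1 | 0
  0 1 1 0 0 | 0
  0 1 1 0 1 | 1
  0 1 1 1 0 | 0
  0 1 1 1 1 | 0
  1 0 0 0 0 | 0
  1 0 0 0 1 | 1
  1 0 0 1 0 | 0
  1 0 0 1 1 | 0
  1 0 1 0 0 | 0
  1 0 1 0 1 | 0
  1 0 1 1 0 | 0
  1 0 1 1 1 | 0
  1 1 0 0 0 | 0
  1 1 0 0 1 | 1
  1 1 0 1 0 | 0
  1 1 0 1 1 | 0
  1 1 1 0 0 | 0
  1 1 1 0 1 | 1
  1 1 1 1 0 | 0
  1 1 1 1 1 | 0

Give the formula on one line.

(~d & (d | (e & (b | ~c))))

  ~d = 11001100110011001100110011001100
  ~c = 11110000111100001111000011110000
  (b | ~c) = 11110000111111111111000011111111
  (e & (b | ~c)) = 01010000010101010101000001010101
  (d | (e & (b | ~c))) = 01110011011101110111001101110111
  (~d & (d | (e & (b | ~c)))) = 01000000010001000100000001000100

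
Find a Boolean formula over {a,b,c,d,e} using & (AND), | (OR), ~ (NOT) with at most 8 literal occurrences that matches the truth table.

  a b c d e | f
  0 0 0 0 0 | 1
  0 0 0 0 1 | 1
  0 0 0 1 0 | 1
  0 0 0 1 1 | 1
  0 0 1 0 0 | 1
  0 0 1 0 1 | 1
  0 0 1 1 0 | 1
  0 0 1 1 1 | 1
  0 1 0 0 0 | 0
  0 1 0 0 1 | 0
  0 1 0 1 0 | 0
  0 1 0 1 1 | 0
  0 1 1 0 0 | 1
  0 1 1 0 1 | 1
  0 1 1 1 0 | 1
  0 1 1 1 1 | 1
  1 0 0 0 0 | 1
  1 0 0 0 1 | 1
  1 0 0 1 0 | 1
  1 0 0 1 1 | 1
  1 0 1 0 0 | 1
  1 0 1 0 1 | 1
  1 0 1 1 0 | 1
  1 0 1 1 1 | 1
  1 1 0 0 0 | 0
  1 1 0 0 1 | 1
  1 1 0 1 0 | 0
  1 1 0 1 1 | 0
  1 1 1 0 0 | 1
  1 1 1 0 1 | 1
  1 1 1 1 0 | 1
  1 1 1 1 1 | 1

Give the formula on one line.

(((a & ~c) & (~d & e)) | (~b | c))

  ~c = 11110000111100001111000011110000
  (a & ~c) = 00000000000000001111000011110000
  ~d = 11001100110011001100110011001100
  (~d & e) = 01000100010001000100010001000100
  ((a & ~c) & (~d & e)) = 00000000000000000100000001000000
  ~b = 11111111000000001111111100000000
  (~b | c) = 11111111000011111111111100001111
  (((a & ~c) & (~d & e)) | (~b | c)) = 11111111000011111111111101001111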